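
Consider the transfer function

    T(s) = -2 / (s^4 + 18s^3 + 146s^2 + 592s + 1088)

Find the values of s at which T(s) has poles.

s = -5 ± 3j, -4 ± 4j

The poles are the roots of the denominator s^4 + 18s^3 + 146s^2 + 592s + 1088 = 0.
No real roots exist; factor into two real quadratics: (s^2 + 10s + 34)(s^2 + 8s + 32) = 0.
Each quadratic gives a conjugate pair via the quadratic formula.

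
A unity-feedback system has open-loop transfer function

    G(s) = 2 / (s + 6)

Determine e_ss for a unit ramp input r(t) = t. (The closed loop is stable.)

e_ss = ∞

G(s) has no poles at the origin.
This is a Type 0 system; Kv = lim_{s→0} s·G(s) = 0, so the steady-state error for a ramp input is infinite.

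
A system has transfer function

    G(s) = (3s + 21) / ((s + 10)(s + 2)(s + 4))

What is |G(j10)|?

|G(j10)| ≈ 0.02358

Substitute s = j10: numerator = 21 + j30, denominator = -1520 - j320.
|G(j10)| = |21 + j30| / |-1520 - j320| = 36.620 / 1553.3 ≈ 0.02358.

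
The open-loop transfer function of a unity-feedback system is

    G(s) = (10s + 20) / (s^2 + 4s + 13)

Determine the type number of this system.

The denominator has no factor of s at the origin — no free integrator — so this is a Type 0 system.

Type 0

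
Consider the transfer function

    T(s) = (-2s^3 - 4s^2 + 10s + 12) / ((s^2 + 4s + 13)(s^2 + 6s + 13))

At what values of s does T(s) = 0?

Set the numerator to zero: -2s^3 - 4s^2 + 10s + 12 = 0, i.e. -2·(s^3 + 2s^2 - 5s - 6) = 0.
Factoring: (s + 3)(s - 2)(s + 1) = 0.

s = -3, 2, -1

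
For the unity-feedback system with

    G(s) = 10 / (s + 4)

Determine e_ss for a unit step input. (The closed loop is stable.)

e_ss = 0.2857

G(s) has no poles at the origin.
This is a Type 0 system. Kp = lim_{s→0} G(s) = 10/4 = 5/2.
e_ss = 1/(1 + Kp) = 1/(1 + 5/2) = 2/7 ≈ 0.2857.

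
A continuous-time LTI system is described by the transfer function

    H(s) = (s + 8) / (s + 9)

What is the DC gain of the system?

H(0) = 8/9 ≈ 0.8889

Set s = 0: H(0) = (8) / (9) = 8/9.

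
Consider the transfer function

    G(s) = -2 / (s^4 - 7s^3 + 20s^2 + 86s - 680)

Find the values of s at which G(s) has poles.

The poles are the roots of the denominator s^4 - 7s^3 + 20s^2 + 86s - 680 = 0.
Trying s = -4: the polynomial evaluates to 0, so (s + 4) is a factor.
Dividing out leaves s^3 - 11s^2 + 64s - 170 = 0.
This factors further as (s^2 - 6s + 34)(s - 5) = 0.

s = 3 ± 5j, -4, 5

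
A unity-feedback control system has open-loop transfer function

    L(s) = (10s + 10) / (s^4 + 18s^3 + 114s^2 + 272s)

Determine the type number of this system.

Factor s from the denominator: s^4 + 18s^3 + 114s^2 + 272s = s·(s^3 + 18s^2 + 114s + 272).
There is 1 pole at the origin, so the system is Type 1.

Type 1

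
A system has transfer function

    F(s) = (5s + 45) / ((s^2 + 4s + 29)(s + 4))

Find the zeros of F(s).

Set the numerator to zero: 5s + 45 = 0, i.e. 5·(s + 9) = 0.
So s = -9.

s = -9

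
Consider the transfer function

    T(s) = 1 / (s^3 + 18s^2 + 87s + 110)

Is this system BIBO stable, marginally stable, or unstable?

The denominator s^3 + 18s^2 + 87s + 110 factors as (s + 11)(s + 5)(s + 2), giving poles at s = -11, -5, -2.
Since all poles lie strictly in the left half-plane, the system is stable.

stable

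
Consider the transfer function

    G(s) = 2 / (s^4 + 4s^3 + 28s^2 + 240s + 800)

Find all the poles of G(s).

The poles are the roots of the denominator s^4 + 4s^3 + 28s^2 + 240s + 800 = 0.
No real roots exist; factor into two real quadratics: (s^2 + 8s + 20)(s^2 - 4s + 40) = 0.
Each quadratic gives a conjugate pair via the quadratic formula.

s = -4 + 2j, -4 - 2j, 2 + 6j, 2 - 6j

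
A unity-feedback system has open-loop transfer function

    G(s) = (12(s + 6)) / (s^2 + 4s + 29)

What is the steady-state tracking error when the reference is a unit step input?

e_ss = 0.2871

G(s) has no poles at the origin.
This is a Type 0 system. Kp = lim_{s→0} G(s) = 72/29.
e_ss = 1/(1 + Kp) = 1/(1 + 72/29) = 29/101 ≈ 0.2871.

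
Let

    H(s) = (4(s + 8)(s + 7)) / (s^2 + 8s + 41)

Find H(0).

H(0) = 224/41 ≈ 5.463

At s = 0 each factor (s + a) contributes a and each (s^2 + bs + c) contributes c.
H(0) = 4·(8) · (7) / ((41)) = 224/41 = 224/41.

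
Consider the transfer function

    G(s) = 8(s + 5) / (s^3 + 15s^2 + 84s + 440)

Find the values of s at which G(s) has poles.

The poles are the roots of the denominator s^3 + 15s^2 + 84s + 440 = 0.
Trying s = -11: the polynomial evaluates to 0, so (s + 11) is a factor.
Dividing out leaves s^2 + 4s + 40 = 0.
The quadratic formula then gives s = -2 ± 6j.

s = -2 + 6j, -2 - 6j, -11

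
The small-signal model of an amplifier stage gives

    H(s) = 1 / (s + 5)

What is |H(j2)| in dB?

Substitute s = j2: numerator = 1, denominator = 5 + j2.
|H(j2)| = |1| / |5 + j2| = 1 / 5.3852 ≈ 0.1857.
In decibels: 20·log₁₀(0.1857) ≈ -14.6 dB.

|H(j2)|_dB ≈ -14.6 dB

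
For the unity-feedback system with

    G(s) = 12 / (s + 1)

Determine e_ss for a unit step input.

G(s) has no poles at the origin.
This is a Type 0 system. Kp = lim_{s→0} G(s) = 12/1.
e_ss = 1/(1 + Kp) = 1/(1 + 12) = 1/13 ≈ 0.07692.

e_ss = 0.07692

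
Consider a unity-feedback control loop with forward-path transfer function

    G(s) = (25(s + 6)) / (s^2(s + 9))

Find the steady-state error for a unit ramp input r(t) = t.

G(s) has 2 poles at the origin.
This is a Type 2 system; for a ramp input the steady-state error is zero.

e_ss = 0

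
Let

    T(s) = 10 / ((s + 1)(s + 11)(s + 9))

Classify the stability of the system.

The poles can be read from the denominator factors: s = -1, -11, -9.
Since all poles lie strictly in the left half-plane, the system is stable.

stable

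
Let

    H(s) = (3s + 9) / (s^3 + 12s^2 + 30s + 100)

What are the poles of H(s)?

s = -10, -1 ± 3j

The poles are the roots of the denominator s^3 + 12s^2 + 30s + 100 = 0.
Trying s = -10: the polynomial evaluates to 0, so (s + 10) is a factor.
Dividing out leaves s^2 + 2s + 10 = 0.
The quadratic formula then gives s = -1 ± 3j.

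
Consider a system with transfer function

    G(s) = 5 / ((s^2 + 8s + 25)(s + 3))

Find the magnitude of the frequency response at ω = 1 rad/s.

Substitute s = j1: numerator = 5, denominator = 64 + j48.
|G(j1)| = |5| / |64 + j48| = 5 / 80 = 0.06250.

|G(j1)| = 0.06250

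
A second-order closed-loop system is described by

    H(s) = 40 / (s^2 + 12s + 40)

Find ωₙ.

Compare the denominator to the standard form s^2 + 2ζωₙs + ωₙ².
ωₙ² = 40, so ωₙ = √40 ≈ 6.325 rad/s.

ωₙ ≈ 6.325 rad/s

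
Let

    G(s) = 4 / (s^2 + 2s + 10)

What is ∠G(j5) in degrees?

∠G(j5) ≈ -146.3°

At s = j5: numerator = 4, denominator = -15 + j10.
∠G = ∠num − ∠den = 0° − (146.31°) = -146.3°.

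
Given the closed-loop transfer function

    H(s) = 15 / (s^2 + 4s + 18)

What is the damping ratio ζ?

Compare the denominator to the standard form s^2 + 2ζωₙs + ωₙ².
ωₙ² = 18, so ωₙ = √18 ≈ 4.243 rad/s.
2ζωₙ = 4, so ζ = 4/(2·√18) ≈ 0.4714.
With ζ = 0.4714 the response is underdamped.

ζ ≈ 0.4714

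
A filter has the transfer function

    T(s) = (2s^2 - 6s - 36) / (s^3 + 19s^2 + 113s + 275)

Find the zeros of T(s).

Set the numerator to zero: 2s^2 - 6s - 36 = 0, i.e. 2·(s^2 - 3s - 18) = 0.
Factoring: (s - 6)(s + 3) = 0.

s = 6, -3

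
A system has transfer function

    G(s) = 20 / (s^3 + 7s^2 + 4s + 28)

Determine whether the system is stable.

marginally stable

The denominator s^3 + 7s^2 + 4s + 28 factors as (s^2 + 4)(s + 7), giving poles at s = ±2j, -7.
Since the simple pole(s) at s = 2j, -2j lie on the jω-axis with none in the right half-plane, the system is marginally stable.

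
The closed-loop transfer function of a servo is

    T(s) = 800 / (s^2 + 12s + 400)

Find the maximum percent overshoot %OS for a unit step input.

Comparing s^2 + 12s + 400 to s^2 + 2ζωₙs + ωₙ²: ωₙ = 20 rad/s and ζ = 12/(2·20) = 0.3.
%OS = 100·exp(−πζ/√(1−ζ²)) = 100·exp(−π·0.3/√(1−0.3²)) ≈ 37.2%.

%OS ≈ 37.2%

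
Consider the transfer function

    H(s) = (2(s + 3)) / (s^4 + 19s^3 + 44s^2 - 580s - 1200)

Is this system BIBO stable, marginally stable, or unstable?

The denominator s^4 + 19s^3 + 44s^2 - 580s - 1200 factors as (s - 5)(s + 2)(s + 10)(s + 12), giving poles at s = 5, -2, -10, -12.
Since the pole(s) at s = 5 lie in the right half-plane, the system is unstable.

unstable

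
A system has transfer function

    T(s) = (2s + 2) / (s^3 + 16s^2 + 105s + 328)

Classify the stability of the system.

The denominator s^3 + 16s^2 + 105s + 328 factors as (s^2 + 8s + 41)(s + 8), giving poles at s = -4 ± 5j, -8.
Since all poles lie strictly in the left half-plane, the system is stable.

stable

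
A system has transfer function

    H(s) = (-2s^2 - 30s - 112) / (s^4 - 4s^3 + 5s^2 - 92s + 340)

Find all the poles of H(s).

The poles are the roots of the denominator s^4 - 4s^3 + 5s^2 - 92s + 340 = 0.
No real roots exist; factor into two real quadratics: (s^2 - 8s + 17)(s^2 + 4s + 20) = 0.
Each quadratic gives a conjugate pair via the quadratic formula.

s = 4 + j, 4 - j, -2 + 4j, -2 - 4j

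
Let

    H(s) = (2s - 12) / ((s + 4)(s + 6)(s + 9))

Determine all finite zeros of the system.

Set the numerator to zero: 2s - 12 = 0, i.e. 2·(s - 6) = 0.
So s = 6.

s = 6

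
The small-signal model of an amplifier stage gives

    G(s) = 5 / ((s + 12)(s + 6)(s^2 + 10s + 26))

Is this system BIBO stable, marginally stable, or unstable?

The poles can be read from the denominator factors: s = -12, -6, -5 ± j.
Since all poles lie strictly in the left half-plane, the system is stable.

stable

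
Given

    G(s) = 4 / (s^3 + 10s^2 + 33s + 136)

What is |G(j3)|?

Substitute s = j3: numerator = 4, denominator = 46 + j72.
|G(j3)| = |4| / |46 + j72| = 4 / 85.440 ≈ 0.04682.

|G(j3)| ≈ 0.04682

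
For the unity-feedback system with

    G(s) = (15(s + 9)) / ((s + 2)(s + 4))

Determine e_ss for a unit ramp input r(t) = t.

e_ss = ∞

G(s) has no poles at the origin.
This is a Type 0 system; Kv = lim_{s→0} s·G(s) = 0, so the steady-state error for a ramp input is infinite.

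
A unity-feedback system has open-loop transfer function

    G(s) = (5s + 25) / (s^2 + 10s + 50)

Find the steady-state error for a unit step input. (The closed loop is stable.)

e_ss = 0.6667

G(s) has no poles at the origin.
This is a Type 0 system. Kp = lim_{s→0} G(s) = 25/50 = 1/2.
e_ss = 1/(1 + Kp) = 1/(1 + 1/2) = 2/3 ≈ 0.6667.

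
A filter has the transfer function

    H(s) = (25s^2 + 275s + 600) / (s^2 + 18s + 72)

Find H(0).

Set s = 0: H(0) = (600) / (72) = 25/3.

H(0) = 25/3 ≈ 8.333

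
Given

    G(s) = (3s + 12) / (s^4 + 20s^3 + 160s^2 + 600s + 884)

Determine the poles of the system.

The poles are the roots of the denominator s^4 + 20s^3 + 160s^2 + 600s + 884 = 0.
No real roots exist; factor into two real quadratics: (s^2 + 10s + 34)(s^2 + 10s + 26) = 0.
Each quadratic gives a conjugate pair via the quadratic formula.

s = -5 + 3j, -5 - 3j, -5 + j, -5 - j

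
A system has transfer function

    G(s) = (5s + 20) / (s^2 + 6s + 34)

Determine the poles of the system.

The poles are the roots of the denominator s^2 + 6s + 34 = 0.
Using the quadratic formula: s = (-6 ± √(-100))/2 = -3 ± 5j.

s = -3 + 5j, -3 - 5j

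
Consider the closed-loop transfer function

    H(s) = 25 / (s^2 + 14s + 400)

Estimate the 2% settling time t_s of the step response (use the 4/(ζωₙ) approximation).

Comparing s^2 + 14s + 400 to s^2 + 2ζωₙs + ωₙ²: ωₙ = 20 rad/s and ζ = 14/(2·20) = 0.35.
ζωₙ = 14/2 = 7, so t_s ≈ 4/(ζωₙ) = 4/7 ≈ 0.5714 s.

t_s ≈ 0.5714 s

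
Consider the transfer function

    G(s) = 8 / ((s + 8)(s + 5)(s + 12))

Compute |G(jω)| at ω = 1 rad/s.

Substitute s = j1: numerator = 8, denominator = 455 + j195.
|G(j1)| = |8| / |455 + j195| = 8 / 495.03 ≈ 0.01616.

|G(j1)| ≈ 0.01616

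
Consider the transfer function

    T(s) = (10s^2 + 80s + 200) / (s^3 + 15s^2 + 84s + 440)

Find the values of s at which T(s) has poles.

s = -2 + 6j, -2 - 6j, -11

The poles are the roots of the denominator s^3 + 15s^2 + 84s + 440 = 0.
Trying s = -11: the polynomial evaluates to 0, so (s + 11) is a factor.
Dividing out leaves s^2 + 4s + 40 = 0.
The quadratic formula then gives s = -2 ± 6j.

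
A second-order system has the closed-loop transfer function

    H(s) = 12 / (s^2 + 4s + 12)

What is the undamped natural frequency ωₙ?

ωₙ ≈ 3.464 rad/s

Compare the denominator to the standard form s^2 + 2ζωₙs + ωₙ².
ωₙ² = 12, so ωₙ = √12 ≈ 3.464 rad/s.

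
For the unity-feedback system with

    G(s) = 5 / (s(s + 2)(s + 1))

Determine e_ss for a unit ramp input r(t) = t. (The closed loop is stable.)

G(s) has one pole at the origin.
This is a Type 1 system. Kv = lim_{s→0} s·G(s) = 5/2.
e_ss = 1/Kv = 1/(5/2) = 2/5 ≈ 0.4000.

e_ss = 0.4000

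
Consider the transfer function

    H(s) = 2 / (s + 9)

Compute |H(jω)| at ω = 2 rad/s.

|H(j2)| ≈ 0.2169

Substitute s = j2: numerator = 2, denominator = 9 + j2.
|H(j2)| = |2| / |9 + j2| = 2 / 9.2195 ≈ 0.2169.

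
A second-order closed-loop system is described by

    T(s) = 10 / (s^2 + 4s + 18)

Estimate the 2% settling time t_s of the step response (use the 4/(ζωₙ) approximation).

t_s ≈ 2 s

Comparing s^2 + 4s + 18 to s^2 + 2ζωₙs + ωₙ²: ωₙ = √18 ≈ 4.243 rad/s and ζ = 4/(2·√18) ≈ 0.4714.
ζωₙ = 4/2 = 2, so t_s ≈ 4/(ζωₙ) = 4/2 = 2 s.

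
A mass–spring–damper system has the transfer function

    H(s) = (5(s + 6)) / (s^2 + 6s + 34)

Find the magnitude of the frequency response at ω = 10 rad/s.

Substitute s = j10: numerator = 30 + j50, denominator = -66 + j60.
|H(j10)| = |30 + j50| / |-66 + j60| = 58.310 / 89.196 ≈ 0.6537.

|H(j10)| ≈ 0.6537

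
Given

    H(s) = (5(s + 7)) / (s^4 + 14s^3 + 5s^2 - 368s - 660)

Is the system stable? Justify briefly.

The denominator s^4 + 14s^3 + 5s^2 - 368s - 660 factors as (s + 2)(s + 11)(s - 5)(s + 6), giving poles at s = -2, -11, 5, -6.
Since the pole(s) at s = 5 lie in the right half-plane, the system is unstable.

unstable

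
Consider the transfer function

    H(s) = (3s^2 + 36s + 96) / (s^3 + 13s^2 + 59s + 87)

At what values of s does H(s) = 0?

Set the numerator to zero: 3s^2 + 36s + 96 = 0, i.e. 3·(s^2 + 12s + 32) = 0.
Factoring: (s + 8)(s + 4) = 0.

s = -8, -4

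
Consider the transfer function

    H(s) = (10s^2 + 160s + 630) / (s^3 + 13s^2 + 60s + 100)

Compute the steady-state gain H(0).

Set s = 0: H(0) = (630) / (100) = 63/10.

H(0) = 63/10 ≈ 6.300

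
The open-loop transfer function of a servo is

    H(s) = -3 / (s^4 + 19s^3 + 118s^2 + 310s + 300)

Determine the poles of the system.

s = -3, -3 ± j, -10

The poles are the roots of the denominator s^4 + 19s^3 + 118s^2 + 310s + 300 = 0.
Trying s = -3: the polynomial evaluates to 0, so (s + 3) is a factor.
Dividing out leaves s^3 + 16s^2 + 70s + 100 = 0.
This factors further as (s^2 + 6s + 10)(s + 10) = 0.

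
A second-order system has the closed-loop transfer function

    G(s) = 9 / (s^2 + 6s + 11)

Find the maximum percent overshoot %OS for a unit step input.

Comparing s^2 + 6s + 11 to s^2 + 2ζωₙs + ωₙ²: ωₙ = √11 ≈ 3.317 rad/s and ζ = 6/(2·√11) ≈ 0.9045.
%OS = 100·exp(−πζ/√(1−ζ²)) = 100·exp(−π·0.9045/√(1−0.9045²)) ≈ 0.128%.

%OS ≈ 0.128%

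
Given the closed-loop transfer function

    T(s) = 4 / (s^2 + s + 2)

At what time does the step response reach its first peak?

t_p ≈ 2.375 s

Comparing s^2 + s + 2 to s^2 + 2ζωₙs + ωₙ²: ωₙ = √2 ≈ 1.414 rad/s and ζ = 1/(2·√2) ≈ 0.3536.
ζωₙ = 1/2 = 0.5, so ω_d = ωₙ√(1−ζ²) = √(ωₙ² − (ζωₙ)²) = √(2 − 0.5²) = √1.75 ≈ 1.323 rad/s.
t_p = π/ω_d = π/1.323 ≈ 2.375 s.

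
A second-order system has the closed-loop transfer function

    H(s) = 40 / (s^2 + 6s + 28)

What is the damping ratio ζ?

ζ ≈ 0.5669

Compare the denominator to the standard form s^2 + 2ζωₙs + ωₙ².
ωₙ² = 28, so ωₙ = √28 ≈ 5.292 rad/s.
2ζωₙ = 6, so ζ = 6/(2·√28) ≈ 0.5669.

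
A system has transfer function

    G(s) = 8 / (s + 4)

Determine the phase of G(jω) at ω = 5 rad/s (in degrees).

∠G(j5) ≈ -51.34°

At s = j5: numerator = 8, denominator = 4 + j5.
∠G = ∠num − ∠den = 0° − (51.340°) = -51.34°.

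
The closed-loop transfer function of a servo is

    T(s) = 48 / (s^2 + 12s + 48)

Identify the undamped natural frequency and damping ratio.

ωₙ ≈ 6.928 rad/s, ζ ≈ 0.8660

Compare the denominator to the standard form s^2 + 2ζωₙs + ωₙ².
ωₙ² = 48, so ωₙ = √48 ≈ 6.928 rad/s.
2ζωₙ = 12, so ζ = 12/(2·√48) ≈ 0.8660.
With ζ = 0.8660 the response is underdamped.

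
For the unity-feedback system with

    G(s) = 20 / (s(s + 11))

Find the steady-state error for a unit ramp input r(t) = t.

e_ss = 0.5500

G(s) has one pole at the origin.
This is a Type 1 system. Kv = lim_{s→0} s·G(s) = 20/11.
e_ss = 1/Kv = 1/(20/11) = 11/20 ≈ 0.5500.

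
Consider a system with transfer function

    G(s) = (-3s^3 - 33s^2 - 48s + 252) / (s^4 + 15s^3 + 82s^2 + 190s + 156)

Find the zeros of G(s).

s = -6, 2, -7

Set the numerator to zero: -3s^3 - 33s^2 - 48s + 252 = 0, i.e. -3·(s^3 + 11s^2 + 16s - 84) = 0.
Factoring: (s + 6)(s - 2)(s + 7) = 0.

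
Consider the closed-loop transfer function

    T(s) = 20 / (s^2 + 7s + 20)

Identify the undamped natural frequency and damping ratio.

Compare the denominator to the standard form s^2 + 2ζωₙs + ωₙ².
ωₙ² = 20, so ωₙ = √20 ≈ 4.472 rad/s.
2ζωₙ = 7, so ζ = 7/(2·√20) ≈ 0.7826.
With ζ = 0.7826 the response is underdamped.

ωₙ ≈ 4.472 rad/s, ζ ≈ 0.7826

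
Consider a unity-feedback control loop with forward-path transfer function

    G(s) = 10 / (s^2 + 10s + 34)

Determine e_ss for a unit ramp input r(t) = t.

G(s) has no poles at the origin.
This is a Type 0 system; Kv = lim_{s→0} s·G(s) = 0, so the steady-state error for a ramp input is infinite.

e_ss = ∞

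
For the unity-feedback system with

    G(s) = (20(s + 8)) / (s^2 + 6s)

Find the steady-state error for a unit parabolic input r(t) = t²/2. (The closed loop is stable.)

G(s) has one pole at the origin.
This is a Type 1 system; Ka = lim_{s→0} s^2·G(s) = 0, so the steady-state error for a parabola input is infinite.

e_ss = ∞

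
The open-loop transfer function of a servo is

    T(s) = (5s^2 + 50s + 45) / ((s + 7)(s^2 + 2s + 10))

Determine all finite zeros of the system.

s = -9, -1

Set the numerator to zero: 5s^2 + 50s + 45 = 0, i.e. 5·(s^2 + 10s + 9) = 0.
Factoring: (s + 9)(s + 1) = 0.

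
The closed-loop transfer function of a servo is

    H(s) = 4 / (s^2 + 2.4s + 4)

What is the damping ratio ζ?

ζ = 0.6

Compare the denominator to the standard form s^2 + 2ζωₙs + ωₙ².
ωₙ² = 4, so ωₙ = 2 rad/s.
2ζωₙ = 2.4, so ζ = 2.4/(2·2) = 0.6.
With ζ = 0.6 the response is underdamped.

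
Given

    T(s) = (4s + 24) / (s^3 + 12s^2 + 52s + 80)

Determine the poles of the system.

s = -4 ± 2j, -4

The poles are the roots of the denominator s^3 + 12s^2 + 52s + 80 = 0.
Trying s = -4: the polynomial evaluates to 0, so (s + 4) is a factor.
Dividing out leaves s^2 + 8s + 20 = 0.
The quadratic formula then gives s = -4 ± 2j.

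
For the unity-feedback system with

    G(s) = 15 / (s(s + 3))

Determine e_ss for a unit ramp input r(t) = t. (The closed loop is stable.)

G(s) has one pole at the origin.
This is a Type 1 system. Kv = lim_{s→0} s·G(s) = 15/3 = 5.
e_ss = 1/Kv = 1/(5) = 1/5 ≈ 0.2000.

e_ss = 0.2000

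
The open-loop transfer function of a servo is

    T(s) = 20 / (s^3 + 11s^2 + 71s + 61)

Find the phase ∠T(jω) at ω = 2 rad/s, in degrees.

At s = j2: numerator = 20, denominator = 17 + j134.
∠T = ∠num − ∠den = 0° − (82.770°) = -82.77°.

∠T(j2) ≈ -82.77°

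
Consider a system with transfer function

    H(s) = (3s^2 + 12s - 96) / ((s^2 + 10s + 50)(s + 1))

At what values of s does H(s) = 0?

Set the numerator to zero: 3s^2 + 12s - 96 = 0, i.e. 3·(s^2 + 4s - 32) = 0.
Factoring: (s + 8)(s - 4) = 0.

s = -8, 4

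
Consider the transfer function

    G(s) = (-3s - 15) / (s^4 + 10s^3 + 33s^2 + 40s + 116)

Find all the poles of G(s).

The poles are the roots of the denominator s^4 + 10s^3 + 33s^2 + 40s + 116 = 0.
No real roots exist; factor into two real quadratics: (s^2 + 4)(s^2 + 10s + 29) = 0.
Each quadratic gives a conjugate pair via the quadratic formula.

s = 2j, -2j, -5 + 2j, -5 - 2j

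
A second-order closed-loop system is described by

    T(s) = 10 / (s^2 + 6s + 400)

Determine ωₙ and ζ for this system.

Compare the denominator to the standard form s^2 + 2ζωₙs + ωₙ².
ωₙ² = 400, so ωₙ = 20 rad/s.
2ζωₙ = 6, so ζ = 6/(2·20) = 0.15.

ωₙ = 20 rad/s, ζ = 0.15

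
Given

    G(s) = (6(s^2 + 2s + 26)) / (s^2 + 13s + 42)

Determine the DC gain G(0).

Set s = 0: G(0) = (156) / (42) = 26/7.

G(0) = 26/7 ≈ 3.714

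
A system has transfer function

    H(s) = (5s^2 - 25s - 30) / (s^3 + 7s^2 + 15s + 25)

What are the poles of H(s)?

s = -1 + 2j, -1 - 2j, -5

The poles are the roots of the denominator s^3 + 7s^2 + 15s + 25 = 0.
Trying s = -5: the polynomial evaluates to 0, so (s + 5) is a factor.
Dividing out leaves s^2 + 2s + 5 = 0.
The quadratic formula then gives s = -1 ± 2j.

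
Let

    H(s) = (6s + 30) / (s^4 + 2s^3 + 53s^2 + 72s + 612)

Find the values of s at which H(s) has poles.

The poles are the roots of the denominator s^4 + 2s^3 + 53s^2 + 72s + 612 = 0.
No real roots exist; factor into two real quadratics: (s^2 + 36)(s^2 + 2s + 17) = 0.
Each quadratic gives a conjugate pair via the quadratic formula.

s = 6j, -6j, -1 + 4j, -1 - 4j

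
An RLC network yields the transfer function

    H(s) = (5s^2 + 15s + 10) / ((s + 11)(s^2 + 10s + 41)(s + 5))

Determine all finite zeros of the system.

Set the numerator to zero: 5s^2 + 15s + 10 = 0, i.e. 5·(s^2 + 3s + 2) = 0.
Factoring: (s + 2)(s + 1) = 0.

s = -2, -1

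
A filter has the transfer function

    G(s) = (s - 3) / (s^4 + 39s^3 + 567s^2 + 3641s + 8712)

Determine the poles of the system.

The poles are the roots of the denominator s^4 + 39s^3 + 567s^2 + 3641s + 8712 = 0.
Trying s = -9: the polynomial evaluates to 0, so (s + 9) is a factor.
Dividing out leaves s^3 + 30s^2 + 297s + 968 = 0.
This factors further as (s + 11)^2(s + 8) = 0.

s = -9, -11, -11, -8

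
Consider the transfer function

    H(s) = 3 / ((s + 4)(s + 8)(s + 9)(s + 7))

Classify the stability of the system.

stable

The poles can be read from the denominator factors: s = -4, -8, -9, -7.
Since all poles lie strictly in the left half-plane, the system is stable.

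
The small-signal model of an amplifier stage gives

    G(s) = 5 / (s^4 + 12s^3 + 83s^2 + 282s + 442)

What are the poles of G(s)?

The poles are the roots of the denominator s^4 + 12s^3 + 83s^2 + 282s + 442 = 0.
No real roots exist; factor into two real quadratics: (s^2 + 6s + 34)(s^2 + 6s + 13) = 0.
Each quadratic gives a conjugate pair via the quadratic formula.

s = -3 + 5j, -3 - 5j, -3 + 2j, -3 - 2j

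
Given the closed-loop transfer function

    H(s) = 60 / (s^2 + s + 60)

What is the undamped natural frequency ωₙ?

Compare the denominator to the standard form s^2 + 2ζωₙs + ωₙ².
ωₙ² = 60, so ωₙ = √60 ≈ 7.746 rad/s.

ωₙ ≈ 7.746 rad/s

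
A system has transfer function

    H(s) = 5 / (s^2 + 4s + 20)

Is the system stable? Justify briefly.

The denominator s^2 + 4s + 20 factors as (s^2 + 4s + 20), giving poles at s = -2 ± 4j.
Since all poles lie strictly in the left half-plane, the system is stable.

stable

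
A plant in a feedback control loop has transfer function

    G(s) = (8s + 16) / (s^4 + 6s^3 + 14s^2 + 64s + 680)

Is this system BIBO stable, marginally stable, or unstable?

The denominator s^4 + 6s^3 + 14s^2 + 64s + 680 factors as (s^2 + 10s + 34)(s^2 - 4s + 20), giving poles at s = -5 + 3j, -5 - 3j, 2 + 4j, 2 - 4j.
Since the pole(s) at s = 2 ± 4j lie in the right half-plane, the system is unstable.

unstable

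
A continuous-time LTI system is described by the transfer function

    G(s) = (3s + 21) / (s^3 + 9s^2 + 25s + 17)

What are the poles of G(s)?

s = -4 + j, -4 - j, -1

The poles are the roots of the denominator s^3 + 9s^2 + 25s + 17 = 0.
Trying s = -1: the polynomial evaluates to 0, so (s + 1) is a factor.
Dividing out leaves s^2 + 8s + 17 = 0.
The quadratic formula then gives s = -4 ± 1j.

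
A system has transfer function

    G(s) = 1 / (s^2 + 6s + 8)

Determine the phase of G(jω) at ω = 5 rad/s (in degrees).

∠G(j5) ≈ -119.5°

At s = j5: numerator = 1, denominator = -17 + j30.
∠G = ∠num − ∠den = 0° − (119.54°) = -119.5°.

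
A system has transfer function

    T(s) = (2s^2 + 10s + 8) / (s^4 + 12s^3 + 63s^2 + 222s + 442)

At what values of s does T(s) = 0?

Set the numerator to zero: 2s^2 + 10s + 8 = 0, i.e. 2·(s^2 + 5s + 4) = 0.
Factoring: (s + 4)(s + 1) = 0.

s = -4, -1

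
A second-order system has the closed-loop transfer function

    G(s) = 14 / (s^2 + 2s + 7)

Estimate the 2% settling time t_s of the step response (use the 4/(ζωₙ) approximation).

Comparing s^2 + 2s + 7 to s^2 + 2ζωₙs + ωₙ²: ωₙ = √7 ≈ 2.646 rad/s and ζ = 2/(2·√7) ≈ 0.3780.
ζωₙ = 2/2 = 1, so t_s ≈ 4/(ζωₙ) = 4/1 = 4 s.

t_s ≈ 4 s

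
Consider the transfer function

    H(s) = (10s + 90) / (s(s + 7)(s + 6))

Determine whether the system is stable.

The poles can be read from the denominator factors: s = 0, -7, -6.
Since the simple pole(s) at s = 0 lie on the jω-axis with none in the right half-plane, the system is marginally stable.

marginally stable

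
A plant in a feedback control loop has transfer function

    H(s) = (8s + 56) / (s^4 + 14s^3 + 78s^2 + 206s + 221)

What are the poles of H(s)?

s = -3 ± 2j, -4 ± j

The poles are the roots of the denominator s^4 + 14s^3 + 78s^2 + 206s + 221 = 0.
No real roots exist; factor into two real quadratics: (s^2 + 6s + 13)(s^2 + 8s + 17) = 0.
Each quadratic gives a conjugate pair via the quadratic formula.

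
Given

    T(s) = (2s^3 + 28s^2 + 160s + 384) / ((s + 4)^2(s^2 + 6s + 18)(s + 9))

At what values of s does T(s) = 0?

Set the numerator to zero: 2s^3 + 28s^2 + 160s + 384 = 0, i.e. 2·(s^3 + 14s^2 + 80s + 192) = 0.
Factoring: (s^2 + 8s + 32)(s + 6) = 0.

s = -4 ± 4j, -6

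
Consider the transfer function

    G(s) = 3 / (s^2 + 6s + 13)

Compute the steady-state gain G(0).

Set s = 0: G(0) = (3) / (13) = 3/13.

G(0) = 3/13 ≈ 0.2308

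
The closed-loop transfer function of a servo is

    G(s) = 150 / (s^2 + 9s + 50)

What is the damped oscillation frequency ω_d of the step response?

ω_d ≈ 5.454 rad/s

Comparing s^2 + 9s + 50 to s^2 + 2ζωₙs + ωₙ²: ωₙ = √50 ≈ 7.071 rad/s and ζ = 9/(2·√50) ≈ 0.6364.
ζωₙ = 9/2 = 4.5, so ω_d = ωₙ√(1−ζ²) = √(ωₙ² − (ζωₙ)²) = √(50 − 4.5²) = √29.75 ≈ 5.454 rad/s.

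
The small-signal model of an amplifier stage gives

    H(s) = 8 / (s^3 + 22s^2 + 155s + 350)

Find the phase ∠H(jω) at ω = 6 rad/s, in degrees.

∠H(j6) ≈ -121.8°

At s = j6: numerator = 8, denominator = -442 + j714.
∠H = ∠num − ∠den = 0° − (121.76°) = -121.8°.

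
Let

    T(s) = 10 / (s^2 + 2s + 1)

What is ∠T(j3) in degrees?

At s = j3: numerator = 10, denominator = -8 + j6.
∠T = ∠num − ∠den = 0° − (143.13°) = -143.1°.

∠T(j3) ≈ -143.1°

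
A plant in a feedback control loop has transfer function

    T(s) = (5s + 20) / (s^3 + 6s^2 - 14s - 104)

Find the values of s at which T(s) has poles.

The poles are the roots of the denominator s^3 + 6s^2 - 14s - 104 = 0.
Trying s = 4: the polynomial evaluates to 0, so (s - 4) is a factor.
Dividing out leaves s^2 + 10s + 26 = 0.
The quadratic formula then gives s = -5 ± 1j.

s = -5 + j, -5 - j, 4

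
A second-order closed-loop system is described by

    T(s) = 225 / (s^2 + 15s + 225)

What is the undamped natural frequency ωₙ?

Compare the denominator to the standard form s^2 + 2ζωₙs + ωₙ².
ωₙ² = 225, so ωₙ = 15 rad/s.

ωₙ = 15 rad/s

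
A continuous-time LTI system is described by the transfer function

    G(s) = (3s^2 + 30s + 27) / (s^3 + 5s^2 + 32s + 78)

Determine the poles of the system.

The poles are the roots of the denominator s^3 + 5s^2 + 32s + 78 = 0.
Trying s = -3: the polynomial evaluates to 0, so (s + 3) is a factor.
Dividing out leaves s^2 + 2s + 26 = 0.
The quadratic formula then gives s = -1 ± 5j.

s = -1 ± 5j, -3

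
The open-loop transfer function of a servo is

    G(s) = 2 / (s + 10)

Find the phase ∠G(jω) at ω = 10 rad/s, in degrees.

At s = j10: numerator = 2, denominator = 10 + j10.
∠G = ∠num − ∠den = 0° − (45°) = -45°.

∠G(j10) ≈ -45°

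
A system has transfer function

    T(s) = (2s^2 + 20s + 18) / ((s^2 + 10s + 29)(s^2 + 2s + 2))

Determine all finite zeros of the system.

s = -9, -1

Set the numerator to zero: 2s^2 + 20s + 18 = 0, i.e. 2·(s^2 + 10s + 9) = 0.
Factoring: (s + 9)(s + 1) = 0.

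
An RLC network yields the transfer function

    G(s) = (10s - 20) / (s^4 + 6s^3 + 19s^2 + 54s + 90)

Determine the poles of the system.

The poles are the roots of the denominator s^4 + 6s^3 + 19s^2 + 54s + 90 = 0.
No real roots exist; factor into two real quadratics: (s^2 + 9)(s^2 + 6s + 10) = 0.
Each quadratic gives a conjugate pair via the quadratic formula.

s = ±3j, -3 ± j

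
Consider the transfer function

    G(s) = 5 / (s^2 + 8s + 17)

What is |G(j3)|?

|G(j3)| ≈ 0.1976

Substitute s = j3: numerator = 5, denominator = 8 + j24.
|G(j3)| = |5| / |8 + j24| = 5 / 25.298 ≈ 0.1976.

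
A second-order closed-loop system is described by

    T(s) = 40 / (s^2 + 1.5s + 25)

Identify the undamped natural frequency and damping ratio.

ωₙ = 5 rad/s, ζ = 0.15

Compare the denominator to the standard form s^2 + 2ζωₙs + ωₙ².
ωₙ² = 25, so ωₙ = 5 rad/s.
2ζωₙ = 1.5, so ζ = 1.5/(2·5) = 0.15.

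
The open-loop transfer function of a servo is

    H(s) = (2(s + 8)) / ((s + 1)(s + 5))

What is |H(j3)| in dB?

|H(j3)|_dB ≈ -0.661 dB

Substitute s = j3: numerator = 16 + j6, denominator = -4 + j18.
|H(j3)| = |16 + j6| / |-4 + j18| = 17.088 / 18.439 ≈ 0.9267.
In decibels: 20·log₁₀(0.9267) ≈ -0.661 dB.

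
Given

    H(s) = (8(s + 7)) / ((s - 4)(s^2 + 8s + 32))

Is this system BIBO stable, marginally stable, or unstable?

The poles can be read from the denominator factors: s = 4, -4 ± 4j.
Since the pole(s) at s = 4 lie in the right half-plane, the system is unstable.

unstable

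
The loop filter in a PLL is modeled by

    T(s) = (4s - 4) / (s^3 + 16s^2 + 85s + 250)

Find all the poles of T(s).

s = -3 ± 4j, -10

The poles are the roots of the denominator s^3 + 16s^2 + 85s + 250 = 0.
Trying s = -10: the polynomial evaluates to 0, so (s + 10) is a factor.
Dividing out leaves s^2 + 6s + 25 = 0.
The quadratic formula then gives s = -3 ± 4j.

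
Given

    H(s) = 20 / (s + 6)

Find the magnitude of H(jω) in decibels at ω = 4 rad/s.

|H(j4)|_dB ≈ 8.86 dB

Substitute s = j4: numerator = 20, denominator = 6 + j4.
|H(j4)| = |20| / |6 + j4| = 20 / 7.2111 ≈ 2.774.
In decibels: 20·log₁₀(2.774) ≈ 8.86 dB.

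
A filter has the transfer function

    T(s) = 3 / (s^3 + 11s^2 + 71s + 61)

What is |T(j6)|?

|T(j6)| ≈ 0.007588

Substitute s = j6: numerator = 3, denominator = -335 + j210.
|T(j6)| = |3| / |-335 + j210| = 3 / 395.38 ≈ 0.007588.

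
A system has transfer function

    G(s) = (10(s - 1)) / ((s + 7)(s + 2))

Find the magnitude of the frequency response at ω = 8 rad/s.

|G(j8)| ≈ 0.9197

Substitute s = j8: numerator = -10 + j80, denominator = -50 + j72.
|G(j8)| = |-10 + j80| / |-50 + j72| = 80.623 / 87.658 ≈ 0.9197.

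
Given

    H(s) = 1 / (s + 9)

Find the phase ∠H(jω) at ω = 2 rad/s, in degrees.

At s = j2: numerator = 1, denominator = 9 + j2.
∠H = ∠num − ∠den = 0° − (12.529°) = -12.53°.

∠H(j2) ≈ -12.53°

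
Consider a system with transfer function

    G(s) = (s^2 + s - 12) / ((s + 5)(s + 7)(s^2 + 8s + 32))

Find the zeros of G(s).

s = 3, -4

Set the numerator to zero: s^2 + s - 12 = 0.
Factoring: (s - 3)(s + 4) = 0.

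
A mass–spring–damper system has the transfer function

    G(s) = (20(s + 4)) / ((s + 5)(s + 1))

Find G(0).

At s = 0 each factor (s + a) contributes a and each (s^2 + bs + c) contributes c.
G(0) = 20·(4) / ((5) · (1)) = 80/5 = 16.

G(0) = 16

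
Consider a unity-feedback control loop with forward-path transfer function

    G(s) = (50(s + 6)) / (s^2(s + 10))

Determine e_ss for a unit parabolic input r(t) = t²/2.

e_ss = 0.03333

G(s) has 2 poles at the origin.
This is a Type 2 system. Ka = lim_{s→0} s^2·G(s) = 300/10 = 30.
e_ss = 1/Ka = 1/(30) = 1/30 ≈ 0.03333.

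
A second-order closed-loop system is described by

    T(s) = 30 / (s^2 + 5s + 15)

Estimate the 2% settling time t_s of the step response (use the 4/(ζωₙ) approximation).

Comparing s^2 + 5s + 15 to s^2 + 2ζωₙs + ωₙ²: ωₙ = √15 ≈ 3.873 rad/s and ζ = 5/(2·√15) ≈ 0.6455.
ζωₙ = 5/2 = 2.5, so t_s ≈ 4/(ζωₙ) = 4/2.5 = 1.600 s.

t_s ≈ 1.600 s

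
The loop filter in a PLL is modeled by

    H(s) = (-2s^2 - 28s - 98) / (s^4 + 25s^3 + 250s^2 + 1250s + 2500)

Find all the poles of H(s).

s = -5 ± 5j, -10, -5

The poles are the roots of the denominator s^4 + 25s^3 + 250s^2 + 1250s + 2500 = 0.
Trying s = -10: the polynomial evaluates to 0, so (s + 10) is a factor.
Dividing out leaves s^3 + 15s^2 + 100s + 250 = 0.
This factors further as (s^2 + 10s + 50)(s + 5) = 0.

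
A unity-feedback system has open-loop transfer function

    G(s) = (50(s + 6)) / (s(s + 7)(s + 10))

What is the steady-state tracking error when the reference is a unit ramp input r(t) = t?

G(s) has one pole at the origin.
This is a Type 1 system. Kv = lim_{s→0} s·G(s) = 300/70 = 30/7.
e_ss = 1/Kv = 1/(30/7) = 7/30 ≈ 0.2333.

e_ss = 0.2333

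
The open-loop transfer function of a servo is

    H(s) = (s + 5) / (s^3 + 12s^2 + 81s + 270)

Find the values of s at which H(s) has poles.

The poles are the roots of the denominator s^3 + 12s^2 + 81s + 270 = 0.
Trying s = -6: the polynomial evaluates to 0, so (s + 6) is a factor.
Dividing out leaves s^2 + 6s + 45 = 0.
The quadratic formula then gives s = -3 ± 6j.

s = -3 + 6j, -3 - 6j, -6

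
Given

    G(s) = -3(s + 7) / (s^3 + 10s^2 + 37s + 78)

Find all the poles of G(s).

The poles are the roots of the denominator s^3 + 10s^2 + 37s + 78 = 0.
Trying s = -6: the polynomial evaluates to 0, so (s + 6) is a factor.
Dividing out leaves s^2 + 4s + 13 = 0.
The quadratic formula then gives s = -2 ± 3j.

s = -2 + 3j, -2 - 3j, -6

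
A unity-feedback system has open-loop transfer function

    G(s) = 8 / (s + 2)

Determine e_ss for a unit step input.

G(s) has no poles at the origin.
This is a Type 0 system. Kp = lim_{s→0} G(s) = 8/2 = 4.
e_ss = 1/(1 + Kp) = 1/(1 + 4) = 1/5 ≈ 0.2000.

e_ss = 0.2000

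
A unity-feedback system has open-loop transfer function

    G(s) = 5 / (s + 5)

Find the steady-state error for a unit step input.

e_ss = 0.5000

G(s) has no poles at the origin.
This is a Type 0 system. Kp = lim_{s→0} G(s) = 5/5 = 1.
e_ss = 1/(1 + Kp) = 1/(1 + 1) = 1/2 ≈ 0.5000.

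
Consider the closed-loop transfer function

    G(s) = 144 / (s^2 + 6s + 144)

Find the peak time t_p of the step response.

t_p ≈ 0.2704 s

Comparing s^2 + 6s + 144 to s^2 + 2ζωₙs + ωₙ²: ωₙ = 12 rad/s and ζ = 6/(2·12) = 0.25.
ζωₙ = 6/2 = 3, so ω_d = ωₙ√(1−ζ²) = √(ωₙ² − (ζωₙ)²) = √(144 − 3²) = √135 ≈ 11.62 rad/s.
t_p = π/ω_d = π/11.62 ≈ 0.2704 s.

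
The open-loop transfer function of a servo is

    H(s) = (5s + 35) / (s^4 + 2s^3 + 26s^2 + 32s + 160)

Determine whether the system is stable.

The denominator s^4 + 2s^3 + 26s^2 + 32s + 160 factors as (s^2 + 16)(s^2 + 2s + 10), giving poles at s = ±4j, -1 ± 3j.
Since the simple pole(s) at s = ±4j lie on the jω-axis with none in the right half-plane, the system is marginally stable.

marginally stable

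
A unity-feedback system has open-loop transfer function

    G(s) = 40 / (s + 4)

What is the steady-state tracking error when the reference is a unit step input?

G(s) has no poles at the origin.
This is a Type 0 system. Kp = lim_{s→0} G(s) = 40/4 = 10.
e_ss = 1/(1 + Kp) = 1/(1 + 10) = 1/11 ≈ 0.09091.

e_ss = 0.09091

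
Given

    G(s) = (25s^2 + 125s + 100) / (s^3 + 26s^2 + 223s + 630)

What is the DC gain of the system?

G(0) = 10/63 ≈ 0.1587

Set s = 0: G(0) = (100) / (630) = 10/63.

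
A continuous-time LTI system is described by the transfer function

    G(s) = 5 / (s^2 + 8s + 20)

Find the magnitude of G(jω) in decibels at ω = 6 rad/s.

Substitute s = j6: numerator = 5, denominator = -16 + j48.
|G(j6)| = |5| / |-16 + j48| = 5 / 50.596 ≈ 0.09882.
In decibels: 20·log₁₀(0.09882) ≈ -20.1 dB.

|G(j6)|_dB ≈ -20.1 dB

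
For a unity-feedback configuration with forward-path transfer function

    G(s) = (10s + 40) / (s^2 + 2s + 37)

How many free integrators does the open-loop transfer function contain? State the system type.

The denominator has no factor of s at the origin — no free integrator — so this is a Type 0 system.

Type 0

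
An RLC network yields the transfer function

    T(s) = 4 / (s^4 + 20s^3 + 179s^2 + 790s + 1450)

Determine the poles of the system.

The poles are the roots of the denominator s^4 + 20s^3 + 179s^2 + 790s + 1450 = 0.
No real roots exist; factor into two real quadratics: (s^2 + 10s + 29)(s^2 + 10s + 50) = 0.
Each quadratic gives a conjugate pair via the quadratic formula.

s = -5 ± 2j, -5 ± 5j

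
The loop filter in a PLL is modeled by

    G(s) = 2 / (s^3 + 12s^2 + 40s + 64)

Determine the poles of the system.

The poles are the roots of the denominator s^3 + 12s^2 + 40s + 64 = 0.
Trying s = -8: the polynomial evaluates to 0, so (s + 8) is a factor.
Dividing out leaves s^2 + 4s + 8 = 0.
The quadratic formula then gives s = -2 ± 2j.

s = -2 ± 2j, -8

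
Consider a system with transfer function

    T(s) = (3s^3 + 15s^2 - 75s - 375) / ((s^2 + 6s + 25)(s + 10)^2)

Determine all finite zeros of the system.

Set the numerator to zero: 3s^3 + 15s^2 - 75s - 375 = 0, i.e. 3·(s^3 + 5s^2 - 25s - 125) = 0.
Factoring: (s + 5)^2(s - 5) = 0.

s = -5, -5, 5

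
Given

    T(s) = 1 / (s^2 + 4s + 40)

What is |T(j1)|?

|T(j1)| ≈ 0.02551

Substitute s = j1: numerator = 1, denominator = 39 + j4.
|T(j1)| = |1| / |39 + j4| = 1 / 39.205 ≈ 0.02551.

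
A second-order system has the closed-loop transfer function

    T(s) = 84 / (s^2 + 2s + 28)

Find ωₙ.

ωₙ ≈ 5.292 rad/s

Compare the denominator to the standard form s^2 + 2ζωₙs + ωₙ².
ωₙ² = 28, so ωₙ = √28 ≈ 5.292 rad/s.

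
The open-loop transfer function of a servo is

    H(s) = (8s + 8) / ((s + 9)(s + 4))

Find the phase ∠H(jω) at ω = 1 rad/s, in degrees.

∠H(j1) ≈ 24.62°

At s = j1: numerator = 8 + j8, denominator = 35 + j13.
∠H = ∠num − ∠den = 45° − (20.376°) = 24.62°.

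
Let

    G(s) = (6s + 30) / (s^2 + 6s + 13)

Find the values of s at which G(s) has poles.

s = -3 ± 2j

The poles are the roots of the denominator s^2 + 6s + 13 = 0.
Using the quadratic formula: s = (-6 ± √(-16))/2 = -3 ± 2j.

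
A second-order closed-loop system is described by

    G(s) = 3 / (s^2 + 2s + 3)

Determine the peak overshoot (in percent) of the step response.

Comparing s^2 + 2s + 3 to s^2 + 2ζωₙs + ωₙ²: ωₙ = √3 ≈ 1.732 rad/s and ζ = 2/(2·√3) ≈ 0.5774.
%OS = 100·exp(−πζ/√(1−ζ²)) = 100·exp(−π·0.5774/√(1−0.5774²)) ≈ 10.8%.

%OS ≈ 10.8%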